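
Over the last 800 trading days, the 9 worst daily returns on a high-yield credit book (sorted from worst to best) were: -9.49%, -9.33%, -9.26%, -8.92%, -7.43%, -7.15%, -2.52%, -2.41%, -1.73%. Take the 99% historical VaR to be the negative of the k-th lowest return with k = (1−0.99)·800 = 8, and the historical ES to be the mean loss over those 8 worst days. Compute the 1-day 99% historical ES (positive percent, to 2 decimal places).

7.06%

The 8 worst returns sum to -56.51%.
ES = −(-56.51%) / 8 = 7.06375% ≈ 7.06%.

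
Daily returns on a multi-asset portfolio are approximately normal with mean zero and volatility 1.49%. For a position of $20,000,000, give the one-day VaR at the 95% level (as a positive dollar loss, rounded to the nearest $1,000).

$490,000

At 95% one-sided, z = 1.645.
VaR = z·σ = 1.645 × 1.49% = 2.451%.
On $20,000,000: 0.02451 × $20,000,000 = $490,200.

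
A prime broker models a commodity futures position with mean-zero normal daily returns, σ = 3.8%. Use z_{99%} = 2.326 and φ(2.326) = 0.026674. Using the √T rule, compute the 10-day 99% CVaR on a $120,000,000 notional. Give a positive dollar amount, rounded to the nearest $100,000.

σ_{10d} = 3.8% × √10 = 12.017%.
ES multiplier = φ(z)/(1−α) = 0.026674/0.01 = 2.667.
ES = 12.017% × 2.667 = 32.049%; on $120,000,000: $38,458,800.

$38,500,000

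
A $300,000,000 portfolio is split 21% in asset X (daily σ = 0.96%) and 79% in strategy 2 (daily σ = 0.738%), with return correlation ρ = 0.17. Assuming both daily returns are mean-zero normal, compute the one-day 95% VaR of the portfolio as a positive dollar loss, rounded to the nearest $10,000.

$3,200,000

σ_p² = 0.21²·0.96² + 0.79²·0.738² + 2·0.17·0.21·0.79·0.96·0.738 = 0.4205 (%²).
σ_p = √0.4205 = 0.648%.
At 95%, z = 1.645.
VaR = 1.645 × 0.648% = 1.066%; on $300,000,000 that is $3,198,000.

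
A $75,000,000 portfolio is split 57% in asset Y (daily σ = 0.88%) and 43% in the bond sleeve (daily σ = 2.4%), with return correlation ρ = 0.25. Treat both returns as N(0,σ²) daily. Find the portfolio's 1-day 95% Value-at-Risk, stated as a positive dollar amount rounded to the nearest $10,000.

$1,550,000

σ_p² = 0.57²·0.88² + 0.43²·2.4² + 2·0.25·0.57·0.43·0.88·2.4 = 1.5755 (%²).
σ_p = √1.5755 = 1.255%.
At 95%, z = 1.645.
VaR = 1.645 × 1.255% = 2.064%; on $75,000,000 that is $1,548,000.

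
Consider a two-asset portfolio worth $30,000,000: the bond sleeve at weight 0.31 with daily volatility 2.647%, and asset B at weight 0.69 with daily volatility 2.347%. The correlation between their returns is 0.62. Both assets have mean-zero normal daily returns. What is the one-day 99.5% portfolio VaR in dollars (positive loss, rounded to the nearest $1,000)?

σ_p² = 0.31²·2.647² + 0.69²·2.347² + 2·0.62·0.31·0.69·2.647·2.347 = 4.9437 (%²).
σ_p = √4.9437 = 2.223%.
At 99.5%, z = 2.576.
VaR = 2.576 × 2.223% = 5.726%; on $30,000,000 that is $1,717,800.

$1,718,000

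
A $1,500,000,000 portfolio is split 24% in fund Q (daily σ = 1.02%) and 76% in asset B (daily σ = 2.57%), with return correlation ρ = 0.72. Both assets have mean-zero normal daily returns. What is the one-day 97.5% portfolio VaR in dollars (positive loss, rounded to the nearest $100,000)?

σ_p² = 0.24²·1.02² + 0.76²·2.57² + 2·0.72·0.24·0.76·1.02·2.57 = 4.5634 (%²).
σ_p = √4.5634 = 2.136%.
At 97.5%, z = 1.960.
VaR = 1.960 × 2.136% = 4.187%; on $1,500,000,000 that is $62,805,000.

$62,800,000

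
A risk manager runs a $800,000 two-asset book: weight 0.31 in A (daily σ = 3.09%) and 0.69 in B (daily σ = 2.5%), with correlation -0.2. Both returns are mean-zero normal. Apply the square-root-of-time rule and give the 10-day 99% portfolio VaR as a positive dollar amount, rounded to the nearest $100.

σ_p = √(0.31²·3.09² + 0.69²·2.5² + 2·-0.2·0.31·0.69·3.09·2.5) = 1.798%.
σ_{10d} = 1.798% × √10 = 5.686%.
z(99%) = 2.326.
VaR = 2.326 × 5.686% = 13.226%; on $800,000 that is $105,808.

$105,800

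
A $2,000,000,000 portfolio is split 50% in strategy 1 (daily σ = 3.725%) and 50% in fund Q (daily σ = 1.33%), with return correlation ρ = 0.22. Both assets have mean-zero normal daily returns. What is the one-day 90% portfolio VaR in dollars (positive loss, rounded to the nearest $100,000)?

σ_p² = 0.5²·3.725² + 0.5²·1.33² + 2·0.22·0.5·0.5·3.725·1.33 = 4.4561 (%²).
σ_p = √4.4561 = 2.111%.
At 90%, z = 1.282.
VaR = 1.282 × 2.111% = 2.706%; on $2,000,000,000 that is $54,120,000.

$54,100,000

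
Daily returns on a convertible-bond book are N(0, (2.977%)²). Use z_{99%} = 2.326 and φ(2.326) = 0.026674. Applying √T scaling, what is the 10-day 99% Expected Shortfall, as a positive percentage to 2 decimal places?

25.11%

σ_{10d} = 2.977% × √10 = 9.414%.
ES multiplier = φ(z)/(1−α) = 0.026674/0.01 = 2.667.
ES = 9.414% × 2.667 = 25.107%.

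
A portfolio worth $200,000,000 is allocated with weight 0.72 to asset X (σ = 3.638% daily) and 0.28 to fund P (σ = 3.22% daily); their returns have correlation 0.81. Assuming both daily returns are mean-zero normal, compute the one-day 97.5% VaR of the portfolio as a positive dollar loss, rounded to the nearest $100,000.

σ_p² = 0.72²·3.638² + 0.28²·3.22² + 2·0.81·0.72·0.28·3.638·3.22 = 11.4997 (%²).
σ_p = √11.4997 = 3.391%.
At 97.5%, z = 1.960.
VaR = 1.960 × 3.391% = 6.646%; on $200,000,000 that is $13,292,000.

$13,300,000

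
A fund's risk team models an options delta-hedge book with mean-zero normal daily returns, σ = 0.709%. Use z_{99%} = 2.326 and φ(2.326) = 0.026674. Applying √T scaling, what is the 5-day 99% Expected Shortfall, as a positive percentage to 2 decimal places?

4.23%

σ_{5d} = 0.709% × √5 = 1.585%.
ES multiplier = φ(z)/(1−α) = 0.026674/0.01 = 2.667.
ES = 1.585% × 2.667 = 4.227%.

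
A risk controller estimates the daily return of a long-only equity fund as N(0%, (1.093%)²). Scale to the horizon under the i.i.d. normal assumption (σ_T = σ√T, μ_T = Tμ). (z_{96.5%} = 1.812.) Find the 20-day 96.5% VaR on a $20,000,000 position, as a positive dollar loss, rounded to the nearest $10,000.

$1,770,000

σ_{20d} = 1.093% × √20 = 4.888%.
VaR = 1.812 × 4.888% = 8.857%.
On $20,000,000: 0.08857 × $20,000,000 = $1,771,400.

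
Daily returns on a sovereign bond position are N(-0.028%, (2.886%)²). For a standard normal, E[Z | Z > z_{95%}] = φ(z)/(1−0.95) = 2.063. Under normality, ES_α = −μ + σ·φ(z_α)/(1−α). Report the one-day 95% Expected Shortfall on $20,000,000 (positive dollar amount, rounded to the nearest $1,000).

ES = −(-0.028%) + 2.886% × 2.063 = 5.982%.
On $20,000,000: 0.05982 × $20,000,000 = $1,196,400.

$1,196,000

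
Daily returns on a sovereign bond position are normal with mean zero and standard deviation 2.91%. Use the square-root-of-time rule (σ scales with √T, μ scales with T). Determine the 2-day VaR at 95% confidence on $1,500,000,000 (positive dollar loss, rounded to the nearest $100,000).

At 95%, z = 1.645.
σ_{2d} = 2.91% × √2 = 4.115%.
VaR = 1.645 × 4.115% = 6.769%.
On $1,500,000,000: 0.06769 × $1,500,000,000 = $101,535,000.

$101,500,000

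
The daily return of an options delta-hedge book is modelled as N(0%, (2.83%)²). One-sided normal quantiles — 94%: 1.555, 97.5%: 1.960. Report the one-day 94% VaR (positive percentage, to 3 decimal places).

4.401%

VaR = z·σ = 1.555 × 2.83% = 4.401%.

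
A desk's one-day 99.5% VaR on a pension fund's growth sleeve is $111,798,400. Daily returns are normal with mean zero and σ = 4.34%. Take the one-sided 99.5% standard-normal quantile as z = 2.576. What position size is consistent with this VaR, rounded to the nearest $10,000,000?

$1,000,000,000

VaR as a fraction of value: z·σ = 2.576 × 4.34% = 11.1798%.
Position = $111,798,400 / 0.111798 = $1,000,000,000.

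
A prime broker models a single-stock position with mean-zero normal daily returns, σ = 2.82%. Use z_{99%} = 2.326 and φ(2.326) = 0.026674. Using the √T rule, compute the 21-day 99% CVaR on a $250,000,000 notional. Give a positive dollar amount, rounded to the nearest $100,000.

$86,200,000

σ_{21d} = 2.82% × √21 = 12.923%.
ES multiplier = φ(z)/(1−α) = 0.026674/0.01 = 2.667.
ES = 12.923% × 2.667 = 34.466%; on $250,000,000: $86,165,000.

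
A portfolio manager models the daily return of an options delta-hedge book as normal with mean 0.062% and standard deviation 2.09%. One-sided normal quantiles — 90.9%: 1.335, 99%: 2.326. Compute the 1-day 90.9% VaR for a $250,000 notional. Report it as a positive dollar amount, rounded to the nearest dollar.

VaR = −μ + z·σ = −(0.062%) + 1.335 × 2.09% = 2.728%.
On $250,000: 0.02728 × $250,000 = $6,820.

$6,820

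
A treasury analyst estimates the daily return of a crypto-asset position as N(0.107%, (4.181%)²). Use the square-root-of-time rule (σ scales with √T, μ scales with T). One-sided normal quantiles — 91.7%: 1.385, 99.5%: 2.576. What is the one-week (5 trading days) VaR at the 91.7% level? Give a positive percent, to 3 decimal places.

12.413%

σ_{5d} = 4.181% × √5 = 9.349%; μ_{5d} = 5 × 0.107% = 0.535%.
VaR = −(0.535%) + 1.385 × 9.349% = 12.413%.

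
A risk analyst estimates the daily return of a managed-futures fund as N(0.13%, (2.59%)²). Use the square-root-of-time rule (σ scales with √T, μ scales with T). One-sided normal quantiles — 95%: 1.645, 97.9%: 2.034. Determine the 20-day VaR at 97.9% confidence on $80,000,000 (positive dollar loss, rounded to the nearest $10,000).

$16,770,000

σ_{20d} = 2.59% × √20 = 11.583%; μ_{20d} = 20 × 0.13% = 2.600%.
VaR = −(2.600%) + 2.034 × 11.583% = 20.960%.
On $80,000,000: 0.20960 × $80,000,000 = $16,768,000.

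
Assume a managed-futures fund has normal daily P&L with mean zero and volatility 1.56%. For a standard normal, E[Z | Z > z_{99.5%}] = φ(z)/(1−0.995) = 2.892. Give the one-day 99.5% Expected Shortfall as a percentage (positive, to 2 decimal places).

ES = 1.56% × 2.892 = 4.512%.

4.51%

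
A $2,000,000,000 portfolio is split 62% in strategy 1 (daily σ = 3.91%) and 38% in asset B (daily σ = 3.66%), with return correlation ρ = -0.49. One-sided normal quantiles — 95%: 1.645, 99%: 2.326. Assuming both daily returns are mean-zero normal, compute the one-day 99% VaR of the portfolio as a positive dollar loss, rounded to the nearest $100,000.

σ_p² = 0.62²·3.91² + 0.38²·3.66² + 2·-0.49·0.62·0.38·3.91·3.66 = 4.5069 (%²).
σ_p = √4.5069 = 2.123%.
VaR = 2.326 × 2.123% = 4.938%; on $2,000,000,000 that is $98,760,000.

$98,800,000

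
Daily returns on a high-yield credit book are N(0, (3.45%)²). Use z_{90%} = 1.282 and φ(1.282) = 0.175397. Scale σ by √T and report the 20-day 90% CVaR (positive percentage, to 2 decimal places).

σ_{20d} = 3.45% × √20 = 15.429%.
ES multiplier = φ(z)/(1−α) = 0.175397/0.1 = 1.754.
ES = 15.429% × 1.754 = 27.062%.

27.06%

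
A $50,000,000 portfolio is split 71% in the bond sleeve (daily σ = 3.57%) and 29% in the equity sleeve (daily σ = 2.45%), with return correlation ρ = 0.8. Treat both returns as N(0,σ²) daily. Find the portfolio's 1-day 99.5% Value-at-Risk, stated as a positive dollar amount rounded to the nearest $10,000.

$4,030,000

σ_p² = 0.71²·3.57² + 0.29²·2.45² + 2·0.8·0.71·0.29·3.57·2.45 = 9.8110 (%²).
σ_p = √9.8110 = 3.132%.
At 99.5%, z = 2.576.
VaR = 2.576 × 3.132% = 8.068%; on $50,000,000 that is $4,034,000.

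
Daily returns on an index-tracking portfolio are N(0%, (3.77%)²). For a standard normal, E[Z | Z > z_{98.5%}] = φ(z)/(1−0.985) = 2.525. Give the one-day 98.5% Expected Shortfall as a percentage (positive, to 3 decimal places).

9.519%

ES = 3.77% × 2.525 = 9.519%.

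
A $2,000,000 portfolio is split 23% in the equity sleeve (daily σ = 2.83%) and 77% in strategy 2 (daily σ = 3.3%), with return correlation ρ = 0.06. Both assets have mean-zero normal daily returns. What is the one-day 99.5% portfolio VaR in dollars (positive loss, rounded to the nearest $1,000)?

σ_p² = 0.23²·2.83² + 0.77²·3.3² + 2·0.06·0.23·0.77·2.83·3.3 = 7.0788 (%²).
σ_p = √7.0788 = 2.661%.
At 99.5%, z = 2.576.
VaR = 2.576 × 2.661% = 6.855%; on $2,000,000 that is $137,100.

$137,000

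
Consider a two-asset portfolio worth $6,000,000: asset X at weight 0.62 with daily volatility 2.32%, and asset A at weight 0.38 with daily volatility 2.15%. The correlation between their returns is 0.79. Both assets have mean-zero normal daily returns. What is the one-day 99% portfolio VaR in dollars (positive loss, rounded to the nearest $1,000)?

$299,000

σ_p² = 0.62²·2.32² + 0.38²·2.15² + 2·0.79·0.62·0.38·2.32·2.15 = 4.5933 (%²).
σ_p = √4.5933 = 2.143%.
At 99%, z = 2.326.
VaR = 2.326 × 2.143% = 4.985%; on $6,000,000 that is $299,100.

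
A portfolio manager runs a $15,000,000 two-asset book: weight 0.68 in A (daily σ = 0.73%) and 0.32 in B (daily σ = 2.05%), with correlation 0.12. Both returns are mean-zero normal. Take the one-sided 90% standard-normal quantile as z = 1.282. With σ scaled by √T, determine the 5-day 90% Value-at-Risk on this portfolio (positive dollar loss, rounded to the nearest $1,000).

$374,000

σ_p = √(0.68²·0.73² + 0.32²·2.05² + 2·0.12·0.68·0.32·0.73·2.05) = 0.869%.
σ_{5d} = 0.869% × √5 = 1.943%.
VaR = 1.282 × 1.943% = 2.491%; on $15,000,000 that is $373,650.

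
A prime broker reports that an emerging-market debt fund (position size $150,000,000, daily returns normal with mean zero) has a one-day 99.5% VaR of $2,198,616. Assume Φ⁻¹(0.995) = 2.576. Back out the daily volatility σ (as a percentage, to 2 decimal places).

0.57%

VaR as a fraction: $2,198,616 / $150,000,000 = 1.466%.
σ = VaR / z = 1.466% / 2.576 = 0.569%.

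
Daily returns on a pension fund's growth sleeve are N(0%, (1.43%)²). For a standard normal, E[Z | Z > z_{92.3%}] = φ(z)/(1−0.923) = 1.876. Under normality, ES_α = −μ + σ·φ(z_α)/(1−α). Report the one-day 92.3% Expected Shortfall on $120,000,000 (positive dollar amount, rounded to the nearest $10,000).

ES = 1.43% × 1.876 = 2.683%.
On $120,000,000: 0.02683 × $120,000,000 = $3,219,600.

$3,220,000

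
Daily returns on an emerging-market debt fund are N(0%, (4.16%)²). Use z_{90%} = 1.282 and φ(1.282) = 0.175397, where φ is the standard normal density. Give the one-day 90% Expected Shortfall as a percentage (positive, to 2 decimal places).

Tail multiplier: φ(z)/(1−α) = 0.175397 / 0.1 = 1.754.
ES = 4.16% × 1.754 = 7.297%.

7.30%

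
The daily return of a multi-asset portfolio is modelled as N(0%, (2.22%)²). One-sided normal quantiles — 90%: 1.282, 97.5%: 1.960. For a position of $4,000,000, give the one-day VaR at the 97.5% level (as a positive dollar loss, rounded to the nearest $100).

$174,000

VaR = z·σ = 1.960 × 2.22% = 4.351%.
On $4,000,000: 0.04351 × $4,000,000 = $174,040.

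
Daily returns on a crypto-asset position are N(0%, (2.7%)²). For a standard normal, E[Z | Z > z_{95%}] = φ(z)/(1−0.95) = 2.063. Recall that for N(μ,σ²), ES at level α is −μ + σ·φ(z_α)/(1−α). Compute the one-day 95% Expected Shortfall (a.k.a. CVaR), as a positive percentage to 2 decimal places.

ES = 2.7% × 2.063 = 5.570%.

5.57%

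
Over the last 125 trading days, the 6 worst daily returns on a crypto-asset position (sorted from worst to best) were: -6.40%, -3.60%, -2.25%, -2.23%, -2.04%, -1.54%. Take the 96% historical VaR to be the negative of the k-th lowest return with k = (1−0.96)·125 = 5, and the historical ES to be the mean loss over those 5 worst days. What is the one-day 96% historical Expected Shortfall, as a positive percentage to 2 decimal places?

3.30%

The 5 worst returns sum to -16.52%.
ES = −(-16.52%) / 5 = 3.304% ≈ 3.30%.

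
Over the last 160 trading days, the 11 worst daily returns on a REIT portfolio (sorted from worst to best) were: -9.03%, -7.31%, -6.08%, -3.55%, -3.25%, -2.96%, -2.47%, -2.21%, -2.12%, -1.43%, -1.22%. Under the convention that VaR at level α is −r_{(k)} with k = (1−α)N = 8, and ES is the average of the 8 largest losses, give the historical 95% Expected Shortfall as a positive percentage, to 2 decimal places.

The 8 worst returns sum to -36.86%.
ES = −(-36.86%) / 8 = 4.6075% ≈ 4.61%.

4.61%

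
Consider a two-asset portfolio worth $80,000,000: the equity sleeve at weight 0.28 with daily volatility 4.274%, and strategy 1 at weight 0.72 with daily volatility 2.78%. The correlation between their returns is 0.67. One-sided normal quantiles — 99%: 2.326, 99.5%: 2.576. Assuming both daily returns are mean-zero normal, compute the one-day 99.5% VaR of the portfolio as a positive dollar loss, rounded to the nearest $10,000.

σ_p² = 0.28²·4.274² + 0.72²·2.78² + 2·0.67·0.28·0.72·4.274·2.78 = 8.6483 (%²).
σ_p = √8.6483 = 2.941%.
VaR = 2.576 × 2.941% = 7.576%; on $80,000,000 that is $6,060,800.

$6,060,000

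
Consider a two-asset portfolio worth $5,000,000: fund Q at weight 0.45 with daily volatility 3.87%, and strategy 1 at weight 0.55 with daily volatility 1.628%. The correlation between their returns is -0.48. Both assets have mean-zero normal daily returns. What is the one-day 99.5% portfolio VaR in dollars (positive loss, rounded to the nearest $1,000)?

σ_p² = 0.45²·3.87² + 0.55²·1.628² + 2·-0.48·0.45·0.55·3.87·1.628 = 2.3376 (%²).
σ_p = √2.3376 = 1.529%.
At 99.5%, z = 2.576.
VaR = 2.576 × 1.529% = 3.939%; on $5,000,000 that is $196,950.

$197,000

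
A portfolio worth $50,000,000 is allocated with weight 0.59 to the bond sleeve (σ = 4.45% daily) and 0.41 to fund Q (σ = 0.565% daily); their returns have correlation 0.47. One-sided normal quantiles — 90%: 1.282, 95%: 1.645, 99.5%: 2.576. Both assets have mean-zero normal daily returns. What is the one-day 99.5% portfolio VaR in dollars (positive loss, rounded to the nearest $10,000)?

$3,530,000

σ_p² = 0.59²·4.45² + 0.41²·0.565² + 2·0.47·0.59·0.41·4.45·0.565 = 7.5186 (%²).
σ_p = √7.5186 = 2.742%.
VaR = 2.576 × 2.742% = 7.063%; on $50,000,000 that is $3,531,500.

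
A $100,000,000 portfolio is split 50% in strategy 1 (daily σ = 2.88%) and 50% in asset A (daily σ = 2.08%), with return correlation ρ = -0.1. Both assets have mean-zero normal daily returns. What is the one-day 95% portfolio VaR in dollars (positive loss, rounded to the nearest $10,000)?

$2,780,000

σ_p² = 0.5²·2.88² + 0.5²·2.08² + 2·-0.1·0.5·0.5·2.88·2.08 = 2.8557 (%²).
σ_p = √2.8557 = 1.690%.
At 95%, z = 1.645.
VaR = 1.645 × 1.690% = 2.780%; on $100,000,000 that is $2,780,000.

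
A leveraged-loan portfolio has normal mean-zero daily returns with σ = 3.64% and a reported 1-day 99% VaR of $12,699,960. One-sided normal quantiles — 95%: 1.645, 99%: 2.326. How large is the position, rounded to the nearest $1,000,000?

$150,000,000

VaR as a fraction of value: z·σ = 2.326 × 3.64% = 8.46664%.
Position = $12,699,960 / 0.0846664 = $150,000,000.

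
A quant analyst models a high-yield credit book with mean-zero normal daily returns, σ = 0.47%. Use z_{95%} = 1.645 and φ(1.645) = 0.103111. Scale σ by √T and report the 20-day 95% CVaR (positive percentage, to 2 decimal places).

σ_{20d} = 0.47% × √20 = 2.102%.
ES multiplier = φ(z)/(1−α) = 0.103111/0.05 = 2.062.
ES = 2.102% × 2.062 = 4.334%.

4.33%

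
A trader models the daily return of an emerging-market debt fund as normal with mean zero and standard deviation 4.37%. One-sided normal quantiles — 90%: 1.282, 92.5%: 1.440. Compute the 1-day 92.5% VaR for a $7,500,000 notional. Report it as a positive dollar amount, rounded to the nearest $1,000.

VaR = z·σ = 1.440 × 4.37% = 6.293%.
On $7,500,000: 0.06293 × $7,500,000 = $471,975.

$472,000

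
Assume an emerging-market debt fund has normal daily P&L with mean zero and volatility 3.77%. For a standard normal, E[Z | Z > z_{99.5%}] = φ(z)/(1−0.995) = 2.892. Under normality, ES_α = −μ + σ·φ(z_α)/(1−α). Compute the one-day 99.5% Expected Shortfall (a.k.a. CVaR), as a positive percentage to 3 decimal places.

ES = 3.77% × 2.892 = 10.903%.

10.903%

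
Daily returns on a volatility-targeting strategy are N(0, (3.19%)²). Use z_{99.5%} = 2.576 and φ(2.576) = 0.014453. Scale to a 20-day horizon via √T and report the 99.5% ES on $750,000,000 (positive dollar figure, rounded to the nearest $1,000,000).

$309,000,000

σ_{20d} = 3.19% × √20 = 14.266%.
ES multiplier = φ(z)/(1−α) = 0.014453/0.005 = 2.891.
ES = 14.266% × 2.891 = 41.243%; on $750,000,000: $309,322,500.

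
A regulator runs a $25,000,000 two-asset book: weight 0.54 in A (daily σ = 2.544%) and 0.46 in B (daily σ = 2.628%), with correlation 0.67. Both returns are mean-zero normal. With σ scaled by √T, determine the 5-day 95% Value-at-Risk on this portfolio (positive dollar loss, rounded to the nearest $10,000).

σ_p = √(0.54²·2.544² + 0.46²·2.628² + 2·0.67·0.54·0.46·2.544·2.628) = 2.361%.
σ_{5d} = 2.361% × √5 = 5.279%.
z(95%) = 1.645.
VaR = 1.645 × 5.279% = 8.684%; on $25,000,000 that is $2,171,000.

$2,170,000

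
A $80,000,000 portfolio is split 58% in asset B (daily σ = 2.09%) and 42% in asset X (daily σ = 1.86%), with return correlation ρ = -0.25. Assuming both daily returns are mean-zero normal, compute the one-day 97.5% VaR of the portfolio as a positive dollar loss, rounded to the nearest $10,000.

σ_p² = 0.58²·2.09² + 0.42²·1.86² + 2·-0.25·0.58·0.42·2.09·1.86 = 1.6062 (%²).
σ_p = √1.6062 = 1.267%.
At 97.5%, z = 1.960.
VaR = 1.960 × 1.267% = 2.483%; on $80,000,000 that is $1,986,400.

$1,990,000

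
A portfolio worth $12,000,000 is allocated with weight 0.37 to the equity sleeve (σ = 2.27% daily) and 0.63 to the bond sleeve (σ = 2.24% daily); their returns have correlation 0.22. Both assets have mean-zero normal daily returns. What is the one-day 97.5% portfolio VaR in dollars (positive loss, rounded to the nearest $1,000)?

$422,000

σ_p² = 0.37²·2.27² + 0.63²·2.24² + 2·0.22·0.37·0.63·2.27·2.24 = 3.2184 (%²).
σ_p = √3.2184 = 1.794%.
At 97.5%, z = 1.960.
VaR = 1.960 × 1.794% = 3.516%; on $12,000,000 that is $421,920.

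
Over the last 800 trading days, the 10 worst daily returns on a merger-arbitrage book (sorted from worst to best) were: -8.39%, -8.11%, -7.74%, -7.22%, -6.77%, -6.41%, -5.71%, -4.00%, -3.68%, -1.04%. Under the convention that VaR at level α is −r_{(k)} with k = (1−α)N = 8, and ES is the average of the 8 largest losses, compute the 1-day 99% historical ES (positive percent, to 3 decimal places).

6.794%

The 8 worst returns sum to -54.35%.
ES = −(-54.35%) / 8 = 6.79375% ≈ 6.794%.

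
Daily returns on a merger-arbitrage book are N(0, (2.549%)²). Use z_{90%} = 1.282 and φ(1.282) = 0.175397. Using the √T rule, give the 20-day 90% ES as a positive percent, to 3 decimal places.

σ_{20d} = 2.549% × √20 = 11.399%.
ES multiplier = φ(z)/(1−α) = 0.175397/0.1 = 1.754.
ES = 11.399% × 1.754 = 19.994%.

19.994%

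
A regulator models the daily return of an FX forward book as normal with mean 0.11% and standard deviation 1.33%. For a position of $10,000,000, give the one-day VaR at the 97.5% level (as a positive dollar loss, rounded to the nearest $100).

$249,700

At 97.5% one-sided, z = 1.960.
VaR = −μ + z·σ = −(0.11%) + 1.960 × 1.33% = 2.497%.
On $10,000,000: 0.02497 × $10,000,000 = $249,700.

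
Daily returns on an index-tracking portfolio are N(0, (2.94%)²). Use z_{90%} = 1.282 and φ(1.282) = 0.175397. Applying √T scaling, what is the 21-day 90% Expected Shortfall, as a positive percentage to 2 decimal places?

23.63%

σ_{21d} = 2.94% × √21 = 13.473%.
ES multiplier = φ(z)/(1−α) = 0.175397/0.1 = 1.754.
ES = 13.473% × 1.754 = 23.632%.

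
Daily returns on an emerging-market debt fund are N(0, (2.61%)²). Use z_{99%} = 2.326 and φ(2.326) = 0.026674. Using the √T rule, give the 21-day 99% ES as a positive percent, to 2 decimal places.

σ_{21d} = 2.61% × √21 = 11.961%.
ES multiplier = φ(z)/(1−α) = 0.026674/0.01 = 2.667.
ES = 11.961% × 2.667 = 31.900%.

31.90%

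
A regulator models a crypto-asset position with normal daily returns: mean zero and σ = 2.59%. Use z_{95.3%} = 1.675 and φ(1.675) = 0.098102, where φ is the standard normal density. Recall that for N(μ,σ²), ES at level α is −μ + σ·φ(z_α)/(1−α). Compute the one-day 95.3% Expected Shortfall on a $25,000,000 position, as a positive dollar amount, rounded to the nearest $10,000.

$1,350,000

Tail multiplier: φ(z)/(1−α) = 0.098102 / 0.047 = 2.087.
ES = 2.59% × 2.087 = 5.405%.
On $25,000,000: 0.05405 × $25,000,000 = $1,351,250.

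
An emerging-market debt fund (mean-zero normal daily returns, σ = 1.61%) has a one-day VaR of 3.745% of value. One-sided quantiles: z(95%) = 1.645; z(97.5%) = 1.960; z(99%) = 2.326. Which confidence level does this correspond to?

Implied z = VaR/σ = 3.745 / 1.61 = 2.326.
This matches z(99%) = 2.326.

99%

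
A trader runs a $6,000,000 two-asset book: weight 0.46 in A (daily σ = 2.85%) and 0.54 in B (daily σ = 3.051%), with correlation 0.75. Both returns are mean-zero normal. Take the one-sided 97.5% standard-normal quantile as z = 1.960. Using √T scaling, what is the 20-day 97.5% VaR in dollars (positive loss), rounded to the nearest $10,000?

σ_p = √(0.46²·2.85² + 0.54²·3.051² + 2·0.75·0.46·0.54·2.85·3.051) = 2.770%.
σ_{20d} = 2.770% × √20 = 12.388%.
VaR = 1.960 × 12.388% = 24.280%; on $6,000,000 that is $1,456,800.

$1,460,000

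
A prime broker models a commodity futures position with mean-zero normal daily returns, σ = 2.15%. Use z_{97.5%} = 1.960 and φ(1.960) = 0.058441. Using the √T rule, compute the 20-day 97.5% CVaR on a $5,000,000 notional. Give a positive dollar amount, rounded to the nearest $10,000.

$1,120,000

σ_{20d} = 2.15% × √20 = 9.615%.
ES multiplier = φ(z)/(1−α) = 0.058441/0.025 = 2.338.
ES = 9.615% × 2.338 = 22.480%; on $5,000,000: $1,124,000.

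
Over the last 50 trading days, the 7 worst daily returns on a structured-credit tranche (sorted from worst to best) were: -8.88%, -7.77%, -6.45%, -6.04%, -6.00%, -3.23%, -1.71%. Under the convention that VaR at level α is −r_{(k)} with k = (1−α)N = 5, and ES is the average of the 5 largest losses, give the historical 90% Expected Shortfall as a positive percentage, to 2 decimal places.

7.03%

The 5 worst returns sum to -35.14%.
ES = −(-35.14%) / 5 = 7.028% ≈ 7.03%.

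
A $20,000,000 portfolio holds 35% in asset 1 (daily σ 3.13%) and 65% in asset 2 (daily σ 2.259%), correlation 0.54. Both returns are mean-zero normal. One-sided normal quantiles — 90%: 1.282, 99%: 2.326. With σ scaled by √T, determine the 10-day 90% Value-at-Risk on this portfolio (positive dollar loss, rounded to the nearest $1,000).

σ_p = √(0.35²·3.13² + 0.65²·2.259² + 2·0.54·0.35·0.65·3.13·2.259) = 2.257%.
σ_{10d} = 2.257% × √10 = 7.137%.
VaR = 1.282 × 7.137% = 9.150%; on $20,000,000 that is $1,830,000.

$1,830,000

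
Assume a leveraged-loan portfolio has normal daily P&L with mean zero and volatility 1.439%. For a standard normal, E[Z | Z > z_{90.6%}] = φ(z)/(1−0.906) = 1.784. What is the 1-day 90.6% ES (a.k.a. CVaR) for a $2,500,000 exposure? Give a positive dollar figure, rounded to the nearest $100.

$64,200

ES = 1.439% × 1.784 = 2.567%.
On $2,500,000: 0.02567 × $2,500,000 = $64,175.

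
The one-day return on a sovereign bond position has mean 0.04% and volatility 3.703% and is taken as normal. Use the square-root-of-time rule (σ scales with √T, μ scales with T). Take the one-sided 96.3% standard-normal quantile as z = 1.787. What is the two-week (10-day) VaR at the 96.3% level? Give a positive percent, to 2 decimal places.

20.53%

σ_{10d} = 3.703% × √10 = 11.710%; μ_{10d} = 10 × 0.04% = 0.400%.
VaR = −(0.400%) + 1.787 × 11.710% = 20.526%.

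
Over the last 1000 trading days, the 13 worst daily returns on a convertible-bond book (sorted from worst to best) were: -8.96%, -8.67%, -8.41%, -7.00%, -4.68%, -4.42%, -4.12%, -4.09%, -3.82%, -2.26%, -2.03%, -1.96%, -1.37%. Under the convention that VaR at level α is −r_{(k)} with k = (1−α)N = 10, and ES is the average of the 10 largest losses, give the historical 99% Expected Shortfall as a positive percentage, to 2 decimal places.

The 10 worst returns sum to -56.43%.
ES = −(-56.43%) / 10 = 5.643% ≈ 5.64%.

5.64%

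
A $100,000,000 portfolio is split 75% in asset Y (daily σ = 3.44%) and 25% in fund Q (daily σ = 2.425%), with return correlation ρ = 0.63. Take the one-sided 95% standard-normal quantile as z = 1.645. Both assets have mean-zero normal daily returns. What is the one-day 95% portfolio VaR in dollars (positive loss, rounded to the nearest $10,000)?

σ_p² = 0.75²·3.44² + 0.25²·2.425² + 2·0.63·0.75·0.25·3.44·2.425 = 8.9947 (%²).
σ_p = √8.9947 = 2.999%.
VaR = 1.645 × 2.999% = 4.933%; on $100,000,000 that is $4,933,000.

$4,930,000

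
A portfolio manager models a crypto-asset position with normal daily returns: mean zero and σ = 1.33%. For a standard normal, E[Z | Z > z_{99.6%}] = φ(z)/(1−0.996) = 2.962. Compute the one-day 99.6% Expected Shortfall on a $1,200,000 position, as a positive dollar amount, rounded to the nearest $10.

$47,270

ES = 1.33% × 2.962 = 3.939%.
On $1,200,000: 0.03939 × $1,200,000 = $47,268.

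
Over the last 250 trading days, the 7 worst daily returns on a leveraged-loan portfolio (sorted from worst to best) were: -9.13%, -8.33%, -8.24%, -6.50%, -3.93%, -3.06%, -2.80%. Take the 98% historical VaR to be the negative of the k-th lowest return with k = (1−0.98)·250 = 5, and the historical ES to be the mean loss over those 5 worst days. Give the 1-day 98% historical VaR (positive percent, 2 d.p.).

k = 5; the 5th lowest return is -3.93%, so VaR = 3.93%.

3.93%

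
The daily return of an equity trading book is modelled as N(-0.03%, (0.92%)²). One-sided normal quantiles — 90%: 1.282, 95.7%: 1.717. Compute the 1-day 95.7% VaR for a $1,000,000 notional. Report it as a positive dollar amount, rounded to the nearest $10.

$16,100

VaR = −μ + z·σ = −(-0.03%) + 1.717 × 0.92% = 1.610%.
On $1,000,000: 0.01610 × $1,000,000 = $16,100.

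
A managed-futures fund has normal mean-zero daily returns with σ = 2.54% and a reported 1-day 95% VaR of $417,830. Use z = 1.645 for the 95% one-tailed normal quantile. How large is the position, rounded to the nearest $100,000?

VaR as a fraction of value: z·σ = 1.645 × 2.54% = 4.1783%.
Position = $417,830 / 0.041783 = $10,000,000.

$10,000,000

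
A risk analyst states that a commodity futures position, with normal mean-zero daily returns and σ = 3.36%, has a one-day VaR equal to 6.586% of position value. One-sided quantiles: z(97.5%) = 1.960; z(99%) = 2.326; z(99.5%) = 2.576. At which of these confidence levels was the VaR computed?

Implied z = VaR/σ = 6.586 / 3.36 = 1.960.
This matches z(97.5%) = 1.960.

97.5%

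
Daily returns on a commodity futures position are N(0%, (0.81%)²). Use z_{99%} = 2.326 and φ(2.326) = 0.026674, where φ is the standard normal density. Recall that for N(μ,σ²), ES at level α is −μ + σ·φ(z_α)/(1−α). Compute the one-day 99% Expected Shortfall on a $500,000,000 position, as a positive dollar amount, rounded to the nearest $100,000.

Tail multiplier: φ(z)/(1−α) = 0.026674 / 0.01 = 2.667.
ES = 0.81% × 2.667 = 2.160%.
On $500,000,000: 0.02160 × $500,000,000 = $10,800,000.

$10,800,000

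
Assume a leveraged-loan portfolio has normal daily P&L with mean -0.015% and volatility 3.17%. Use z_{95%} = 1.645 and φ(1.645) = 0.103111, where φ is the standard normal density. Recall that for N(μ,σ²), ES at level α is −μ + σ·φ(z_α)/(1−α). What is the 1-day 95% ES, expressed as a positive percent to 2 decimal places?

6.55%

Tail multiplier: φ(z)/(1−α) = 0.103111 / 0.05 = 2.062.
ES = −(-0.015%) + 3.17% × 2.062 = 6.552%.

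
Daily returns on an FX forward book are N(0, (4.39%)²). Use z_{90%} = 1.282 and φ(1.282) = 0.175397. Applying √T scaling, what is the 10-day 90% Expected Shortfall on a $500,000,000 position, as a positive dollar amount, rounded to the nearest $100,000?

σ_{10d} = 4.39% × √10 = 13.882%.
ES multiplier = φ(z)/(1−α) = 0.175397/0.1 = 1.754.
ES = 13.882% × 1.754 = 24.349%; on $500,000,000: $121,745,000.

$121,700,000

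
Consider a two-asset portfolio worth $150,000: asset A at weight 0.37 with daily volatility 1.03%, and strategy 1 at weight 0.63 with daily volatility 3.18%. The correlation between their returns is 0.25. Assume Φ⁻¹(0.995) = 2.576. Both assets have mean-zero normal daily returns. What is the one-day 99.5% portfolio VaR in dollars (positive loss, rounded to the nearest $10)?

σ_p² = 0.37²·1.03² + 0.63²·3.18² + 2·0.25·0.37·0.63·1.03·3.18 = 4.5406 (%²).
σ_p = √4.5406 = 2.131%.
VaR = 2.576 × 2.131% = 5.489%; on $150,000 that is $8,234.

$8,230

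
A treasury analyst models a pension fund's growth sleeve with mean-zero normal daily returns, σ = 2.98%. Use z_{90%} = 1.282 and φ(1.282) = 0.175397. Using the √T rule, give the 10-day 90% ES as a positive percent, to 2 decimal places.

σ_{10d} = 2.98% × √10 = 9.424%.
ES multiplier = φ(z)/(1−α) = 0.175397/0.1 = 1.754.
ES = 9.424% × 1.754 = 16.530%.

16.53%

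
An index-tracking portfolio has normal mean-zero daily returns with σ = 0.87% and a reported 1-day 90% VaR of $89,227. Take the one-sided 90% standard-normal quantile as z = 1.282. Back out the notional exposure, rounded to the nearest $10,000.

$8,000,000

VaR as a fraction of value: z·σ = 1.282 × 0.87% = 1.11534%.
Position = $89,227 / 0.0111534 = $7,999,982.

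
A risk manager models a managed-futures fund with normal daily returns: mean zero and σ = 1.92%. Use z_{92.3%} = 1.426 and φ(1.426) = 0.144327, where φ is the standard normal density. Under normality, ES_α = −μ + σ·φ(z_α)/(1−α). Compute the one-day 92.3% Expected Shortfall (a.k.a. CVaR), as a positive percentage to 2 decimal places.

Tail multiplier: φ(z)/(1−α) = 0.144327 / 0.077 = 1.874.
ES = 1.92% × 1.874 = 3.598%.

3.60%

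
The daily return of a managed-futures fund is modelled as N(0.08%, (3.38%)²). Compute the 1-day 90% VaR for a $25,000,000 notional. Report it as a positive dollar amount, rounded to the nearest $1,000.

At 90% one-sided, z = 1.282.
VaR = −μ + z·σ = −(0.08%) + 1.282 × 3.38% = 4.253%.
On $25,000,000: 0.04253 × $25,000,000 = $1,063,250.

$1,063,000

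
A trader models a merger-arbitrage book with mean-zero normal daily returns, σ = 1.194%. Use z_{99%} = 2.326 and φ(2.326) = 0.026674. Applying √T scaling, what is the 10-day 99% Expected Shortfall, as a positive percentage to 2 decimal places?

σ_{10d} = 1.194% × √10 = 3.776%.
ES multiplier = φ(z)/(1−α) = 0.026674/0.01 = 2.667.
ES = 3.776% × 2.667 = 10.071%.

10.07%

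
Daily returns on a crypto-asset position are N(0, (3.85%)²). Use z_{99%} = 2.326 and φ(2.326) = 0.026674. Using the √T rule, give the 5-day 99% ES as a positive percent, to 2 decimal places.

σ_{5d} = 3.85% × √5 = 8.609%.
ES multiplier = φ(z)/(1−α) = 0.026674/0.01 = 2.667.
ES = 8.609% × 2.667 = 22.960%.

22.96%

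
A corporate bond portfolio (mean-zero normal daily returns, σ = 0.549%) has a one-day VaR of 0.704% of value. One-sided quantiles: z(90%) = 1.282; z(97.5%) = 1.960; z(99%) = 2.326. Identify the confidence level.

90%

Implied z = VaR/σ = 0.704 / 0.549 = 1.282.
This matches z(90%) = 1.282.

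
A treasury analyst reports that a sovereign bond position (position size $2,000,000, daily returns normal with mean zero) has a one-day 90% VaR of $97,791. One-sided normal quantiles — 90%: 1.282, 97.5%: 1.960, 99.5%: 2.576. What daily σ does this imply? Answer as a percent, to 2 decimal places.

3.81%

VaR as a fraction: $97,791 / $2,000,000 = 4.890%.
σ = VaR / z = 4.890% / 1.282 = 3.814%.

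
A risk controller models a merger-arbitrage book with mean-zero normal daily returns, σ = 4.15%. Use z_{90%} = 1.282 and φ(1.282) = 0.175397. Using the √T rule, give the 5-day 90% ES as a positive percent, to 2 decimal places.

16.28%

σ_{5d} = 4.15% × √5 = 9.280%.
ES multiplier = φ(z)/(1−α) = 0.175397/0.1 = 1.754.
ES = 9.280% × 1.754 = 16.277%.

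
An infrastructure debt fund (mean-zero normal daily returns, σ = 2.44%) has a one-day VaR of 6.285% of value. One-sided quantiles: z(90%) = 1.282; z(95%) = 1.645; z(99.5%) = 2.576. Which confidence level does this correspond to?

99.5%

Implied z = VaR/σ = 6.285 / 2.44 = 2.576.
This matches z(99.5%) = 2.576.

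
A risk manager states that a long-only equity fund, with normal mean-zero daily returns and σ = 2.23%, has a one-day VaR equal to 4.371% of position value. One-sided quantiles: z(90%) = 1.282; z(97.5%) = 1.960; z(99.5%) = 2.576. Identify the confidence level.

97.5%

Implied z = VaR/σ = 4.371 / 2.23 = 1.960.
This matches z(97.5%) = 1.960.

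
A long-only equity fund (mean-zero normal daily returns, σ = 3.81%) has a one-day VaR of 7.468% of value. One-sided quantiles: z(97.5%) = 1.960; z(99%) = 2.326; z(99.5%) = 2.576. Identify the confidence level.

97.5%

Implied z = VaR/σ = 7.468 / 3.81 = 1.960.
This matches z(97.5%) = 1.960.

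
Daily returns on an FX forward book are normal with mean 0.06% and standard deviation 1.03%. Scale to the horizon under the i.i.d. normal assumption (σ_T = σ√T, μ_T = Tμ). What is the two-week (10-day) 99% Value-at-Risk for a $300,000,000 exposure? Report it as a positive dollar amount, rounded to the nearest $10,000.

$20,930,000

At 99%, z = 2.326.
σ_{10d} = 1.03% × √10 = 3.257%; μ_{10d} = 10 × 0.06% = 0.600%.
VaR = −(0.600%) + 2.326 × 3.257% = 6.976%.
On $300,000,000: 0.06976 × $300,000,000 = $20,928,000.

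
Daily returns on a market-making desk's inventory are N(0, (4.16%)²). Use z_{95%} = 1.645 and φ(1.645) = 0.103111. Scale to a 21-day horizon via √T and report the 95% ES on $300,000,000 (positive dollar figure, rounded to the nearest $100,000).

$117,900,000

σ_{21d} = 4.16% × √21 = 19.064%.
ES multiplier = φ(z)/(1−α) = 0.103111/0.05 = 2.062.
ES = 19.064% × 2.062 = 39.310%; on $300,000,000: $117,930,000.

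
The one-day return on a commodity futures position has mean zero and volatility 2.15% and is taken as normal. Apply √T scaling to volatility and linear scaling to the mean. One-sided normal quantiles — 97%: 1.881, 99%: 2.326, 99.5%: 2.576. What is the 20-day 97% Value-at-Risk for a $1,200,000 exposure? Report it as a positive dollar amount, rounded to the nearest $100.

$217,000

σ_{20d} = 2.15% × √20 = 9.615%.
VaR = 1.881 × 9.615% = 18.086%.
On $1,200,000: 0.18086 × $1,200,000 = $217,032.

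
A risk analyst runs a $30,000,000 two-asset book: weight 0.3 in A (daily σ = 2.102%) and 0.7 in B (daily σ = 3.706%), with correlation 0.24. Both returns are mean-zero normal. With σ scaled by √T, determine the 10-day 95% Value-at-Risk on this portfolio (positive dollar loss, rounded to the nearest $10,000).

$4,390,000

σ_p = √(0.3²·2.102² + 0.7²·3.706² + 2·0.24·0.3·0.7·2.102·3.706) = 2.813%.
σ_{10d} = 2.813% × √10 = 8.895%.
z(95%) = 1.645.
VaR = 1.645 × 8.895% = 14.632%; on $30,000,000 that is $4,389,600.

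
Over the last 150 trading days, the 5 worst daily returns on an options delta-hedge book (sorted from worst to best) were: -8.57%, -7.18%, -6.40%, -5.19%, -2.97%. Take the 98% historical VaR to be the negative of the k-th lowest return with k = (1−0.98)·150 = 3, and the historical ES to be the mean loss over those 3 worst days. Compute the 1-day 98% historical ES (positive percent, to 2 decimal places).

The 3 worst returns sum to -22.15%.
ES = −(-22.15%) / 3 = 7.3833…% ≈ 7.38%.

7.38%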